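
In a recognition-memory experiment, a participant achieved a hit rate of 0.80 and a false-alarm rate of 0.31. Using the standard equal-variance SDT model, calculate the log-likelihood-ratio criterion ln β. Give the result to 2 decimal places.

ln β = -0.23

Φ⁻¹(H) = Φ⁻¹(0.80) = 0.842
Φ⁻¹(FA) = Φ⁻¹(0.31) = -0.496
ln β = −½·[z(H)² − z(FA)²] = −0.5 × (0.709 − 0.246) = -0.2315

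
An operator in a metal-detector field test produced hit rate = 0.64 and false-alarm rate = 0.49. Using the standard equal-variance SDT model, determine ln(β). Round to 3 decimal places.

ln β = -0.064

Φ⁻¹(H) = Φ⁻¹(0.64) = 0.3585
Φ⁻¹(FA) = Φ⁻¹(0.49) = -0.0251
ln β = −½·[z(H)² − z(FA)²] = −0.5 × (0.1285 − 0.0006) = -0.06395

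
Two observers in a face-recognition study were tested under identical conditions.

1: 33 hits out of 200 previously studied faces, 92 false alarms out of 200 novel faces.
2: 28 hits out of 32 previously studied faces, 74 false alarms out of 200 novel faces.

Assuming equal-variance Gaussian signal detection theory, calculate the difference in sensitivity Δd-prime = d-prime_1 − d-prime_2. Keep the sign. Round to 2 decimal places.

1: z(0.1650) = -0.974, z(0.4600) = -0.100, d' = -0.874
2: z(0.8750) = 1.150, z(0.3700) = -0.332, d' = 1.482
Δd' = d'_1 − d'_2 = -0.874 − 1.482 = -2.356
2 has the higher sensitivity.

Δd-prime = -2.36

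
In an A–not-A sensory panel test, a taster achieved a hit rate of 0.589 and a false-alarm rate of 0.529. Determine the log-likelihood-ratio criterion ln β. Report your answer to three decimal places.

ln β = -0.023

z(0.589) = 0.2250, z(0.529) = 0.0728
ln β = −½·[z(H)² − z(FA)²] = −0.5 × (0.0506 − 0.0053) = -0.02265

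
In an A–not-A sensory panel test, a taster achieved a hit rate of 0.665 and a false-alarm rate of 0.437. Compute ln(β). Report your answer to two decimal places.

ln β = -0.08

z(H) = z(0.665) = 0.426
z(FA) = z(0.437) = -0.159
ln β = −½·[z(H)² − z(FA)²] = −0.5 × (0.181 − 0.025) = -0.078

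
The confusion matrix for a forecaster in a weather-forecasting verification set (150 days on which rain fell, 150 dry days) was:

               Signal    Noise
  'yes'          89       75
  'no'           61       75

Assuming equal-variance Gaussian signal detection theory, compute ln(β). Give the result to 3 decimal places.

ln β = -0.028

H = 89/150 = 0.5933
FA = 75/150 = 0.5000
z(H) = z(0.5933) = 0.2360
z(FA) = z(0.5000) = 0.0000
ln β = −½·[z(H)² − z(FA)²] = −0.5 × (0.0557 − 0.0000) = -0.02785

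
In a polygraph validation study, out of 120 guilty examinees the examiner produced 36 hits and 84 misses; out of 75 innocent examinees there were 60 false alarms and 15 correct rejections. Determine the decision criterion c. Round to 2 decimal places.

H = 36/120 = 0.3000
FA = 60/75 = 0.8000
Φ⁻¹(0.3000) = -0.524, Φ⁻¹(0.8000) = 0.842
c = −½·[z(H) + z(FA)] = −0.5 × (-0.524 + 0.842) = -0.159
c < 0: the examiner has a liberal response bias.

c = -0.16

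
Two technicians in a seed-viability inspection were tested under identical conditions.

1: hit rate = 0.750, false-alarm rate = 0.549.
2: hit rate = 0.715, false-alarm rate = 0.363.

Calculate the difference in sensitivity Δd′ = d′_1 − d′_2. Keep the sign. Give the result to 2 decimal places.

1: z(0.750) = 0.674, z(0.549) = 0.123, d' = 0.551
2: z(0.715) = 0.568, z(0.363) = -0.350, d' = 0.918
Δd' = d'_1 − d'_2 = 0.551 − 0.918 = -0.367
2 has the higher sensitivity.

Δd′ = -0.37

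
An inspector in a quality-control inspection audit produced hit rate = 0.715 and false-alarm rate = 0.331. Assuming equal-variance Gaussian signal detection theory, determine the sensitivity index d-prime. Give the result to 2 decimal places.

z(0.715) = 0.568, z(0.331) = -0.437
d' = z(H) − z(FA) = 0.568 − (-0.437) = 1.005

d-prime = 1.01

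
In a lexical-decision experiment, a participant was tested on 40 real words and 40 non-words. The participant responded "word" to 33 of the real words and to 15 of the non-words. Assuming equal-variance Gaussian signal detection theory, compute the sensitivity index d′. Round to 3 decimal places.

d′ = 1.253

H = 33/40 = 0.8250
FA = 15/40 = 0.3750
Φ⁻¹(H) = Φ⁻¹(0.8250) = 0.9346
Φ⁻¹(FA) = Φ⁻¹(0.3750) = -0.3186
d' = z(H) − z(FA) = 0.9346 − (-0.3186) = 1.2532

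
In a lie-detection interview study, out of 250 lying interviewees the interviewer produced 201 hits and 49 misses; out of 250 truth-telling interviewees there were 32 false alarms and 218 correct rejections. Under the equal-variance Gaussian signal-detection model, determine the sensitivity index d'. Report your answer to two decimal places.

d' = 1.99

H = 201/250 = 0.8040
FA = 32/250 = 0.1280
z(0.8040) = 0.856, z(0.1280) = -1.136
d' = z(H) − z(FA) = 0.856 − (-1.136) = 1.992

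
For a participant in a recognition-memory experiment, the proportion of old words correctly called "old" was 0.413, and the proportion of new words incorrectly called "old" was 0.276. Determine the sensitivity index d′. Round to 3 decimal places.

d′ = 0.375

z(H) = z(0.413) = -0.2198
z(FA) = z(0.276) = -0.5948
d' = z(H) − z(FA) = -0.2198 − (-0.5948) = 0.3750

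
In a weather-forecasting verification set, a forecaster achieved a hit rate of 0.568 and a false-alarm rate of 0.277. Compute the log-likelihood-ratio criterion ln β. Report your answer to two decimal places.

z(H) = 0.171
z(FA) = -0.592
ln β = −½·[z(H)² − z(FA)²] = −0.5 × (0.029 − 0.350) = 0.1605

ln β = 0.16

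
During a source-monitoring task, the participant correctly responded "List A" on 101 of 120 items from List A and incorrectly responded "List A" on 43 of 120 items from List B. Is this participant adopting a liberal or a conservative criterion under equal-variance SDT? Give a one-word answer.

z(H) = 1.001, z(FA) = -0.363
c = −½·(z(H) + z(FA)) = -0.319
c < 0 → liberal criterion (biased toward responding “yes”).

liberal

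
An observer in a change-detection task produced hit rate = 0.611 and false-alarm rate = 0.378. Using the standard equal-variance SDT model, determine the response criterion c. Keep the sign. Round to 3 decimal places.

Φ⁻¹(0.611) = 0.2819, Φ⁻¹(0.378) = -0.3107
c = −½·[z(H) + z(FA)] = −0.5 × (0.2819 + (-0.3107)) = 0.0144
c > 0: the observer has a conservative response bias.

c = 0.014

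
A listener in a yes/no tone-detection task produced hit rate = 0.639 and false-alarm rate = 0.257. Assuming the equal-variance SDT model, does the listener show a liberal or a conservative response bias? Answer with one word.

z(H) = 0.356, z(FA) = -0.653
c = −½·(z(H) + z(FA)) = 0.1485
c > 0 → conservative criterion (biased toward responding “no”).

conservative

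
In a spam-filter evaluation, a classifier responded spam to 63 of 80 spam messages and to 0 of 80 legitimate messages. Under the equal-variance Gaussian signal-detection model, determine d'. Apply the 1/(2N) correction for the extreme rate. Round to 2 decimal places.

The false-alarm rate is 0/80 = 0, so apply the 1/(2N) correction: FA → 1/(2·80) = 0.00625.
z(H) = z(0.78750) = 0.798
z(FA) = z(0.00625) = -2.498
d' = 0.798 − (-2.498) = 3.296

d' = 3.30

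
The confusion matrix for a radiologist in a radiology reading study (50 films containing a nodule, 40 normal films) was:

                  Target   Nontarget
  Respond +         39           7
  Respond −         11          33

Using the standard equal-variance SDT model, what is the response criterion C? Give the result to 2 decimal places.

H = 39/50 = 0.7800
FA = 7/40 = 0.1750
z(H) = 0.772
z(FA) = -0.935
c = −½·[z(H) + z(FA)] = −0.5 × (0.772 + (-0.935)) = 0.0815
c > 0: the radiologist has a conservative response bias.

C = 0.08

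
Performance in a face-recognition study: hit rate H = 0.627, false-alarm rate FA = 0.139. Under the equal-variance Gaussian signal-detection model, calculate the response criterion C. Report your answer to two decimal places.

C = 0.38

z(H) = 0.324
z(FA) = -1.085
c = −½·[z(H) + z(FA)] = −0.5 × (0.324 + (-1.085)) = 0.3805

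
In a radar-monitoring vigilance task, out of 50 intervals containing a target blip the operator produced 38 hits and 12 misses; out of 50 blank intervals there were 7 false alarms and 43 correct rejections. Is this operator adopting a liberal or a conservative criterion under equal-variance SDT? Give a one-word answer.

z(H) = 0.706, z(FA) = -1.080
c = −½·(z(H) + z(FA)) = 0.187
c > 0 → conservative criterion (biased toward responding “no”).

conservative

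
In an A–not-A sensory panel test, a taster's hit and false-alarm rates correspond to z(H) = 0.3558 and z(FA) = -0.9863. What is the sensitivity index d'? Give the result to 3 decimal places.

d' = z(H) − z(FA) = 0.3558 − (-0.9863) = 1.3421

d' = 1.342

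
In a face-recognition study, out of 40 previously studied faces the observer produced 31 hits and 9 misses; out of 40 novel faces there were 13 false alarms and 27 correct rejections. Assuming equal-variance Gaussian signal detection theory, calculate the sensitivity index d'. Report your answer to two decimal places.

d' = 1.21

H = 31/40 = 0.7750
FA = 13/40 = 0.3250
z(0.7750) = 0.755, z(0.3250) = -0.454
d' = z(H) − z(FA) = 0.755 − (-0.454) = 1.209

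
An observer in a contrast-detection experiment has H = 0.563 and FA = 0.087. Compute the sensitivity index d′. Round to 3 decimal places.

z(H) = 0.1586
z(FA) = -1.3595
d' = z(H) − z(FA) = 0.1586 − (-1.3595) = 1.5181

d′ = 1.518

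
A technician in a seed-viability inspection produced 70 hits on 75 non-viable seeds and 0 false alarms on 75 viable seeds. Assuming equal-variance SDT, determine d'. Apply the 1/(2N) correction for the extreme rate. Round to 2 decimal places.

The false-alarm rate is 0/75 = 0, so apply the 1/(2N) correction: FA → 1/(2·75) = 0.00667.
z(H) = z(0.93333) = 1.501
z(FA) = z(0.00667) = -2.475
d' = 1.501 − (-2.475) = 3.976

d' = 3.98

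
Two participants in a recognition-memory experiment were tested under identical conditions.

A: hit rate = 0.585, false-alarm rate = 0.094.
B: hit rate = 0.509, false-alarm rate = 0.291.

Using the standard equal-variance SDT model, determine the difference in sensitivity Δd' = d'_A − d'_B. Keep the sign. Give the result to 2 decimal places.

A: z(0.585) = 0.215, z(0.094) = -1.317, d' = 1.532
B: z(0.509) = 0.023, z(0.291) = -0.550, d' = 0.573
Δd' = d'_A − d'_B = 1.532 − 0.573 = 0.959
A has the higher sensitivity.

Δd' = 0.96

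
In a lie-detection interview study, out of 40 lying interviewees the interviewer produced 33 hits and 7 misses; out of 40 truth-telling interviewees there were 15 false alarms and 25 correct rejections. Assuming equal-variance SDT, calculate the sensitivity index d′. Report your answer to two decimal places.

H = 33/40 = 0.8250
FA = 15/40 = 0.3750
Φ⁻¹(H) = Φ⁻¹(0.8250) = 0.9346
Φ⁻¹(FA) = Φ⁻¹(0.3750) = -0.3186
d' = z(H) − z(FA) = 0.9346 − (-0.3186) = 1.2532

d′ = 1.25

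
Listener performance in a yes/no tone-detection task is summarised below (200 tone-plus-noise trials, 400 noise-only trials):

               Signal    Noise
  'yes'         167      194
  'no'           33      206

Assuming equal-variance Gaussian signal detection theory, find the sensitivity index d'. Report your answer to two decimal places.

H = 167/200 = 0.8350
FA = 194/400 = 0.4850
z(H) = 0.974
z(FA) = -0.038
d' = z(H) − z(FA) = 0.974 − (-0.038) = 1.012

d' = 1.01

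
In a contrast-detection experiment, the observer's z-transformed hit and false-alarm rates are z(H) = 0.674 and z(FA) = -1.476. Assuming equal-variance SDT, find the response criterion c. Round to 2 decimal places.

c = −½·[z(H) + z(FA)] = −½·(0.674 + (-1.476)) = 0.401
c > 0: the observer has a conservative response bias.

c = 0.40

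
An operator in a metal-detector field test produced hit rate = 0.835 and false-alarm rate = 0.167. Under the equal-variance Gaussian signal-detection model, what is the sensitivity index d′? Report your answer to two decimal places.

z(H) = z(0.835) = 0.974
z(FA) = z(0.167) = -0.966
d' = z(H) − z(FA) = 0.974 − (-0.966) = 1.940

d′ = 1.94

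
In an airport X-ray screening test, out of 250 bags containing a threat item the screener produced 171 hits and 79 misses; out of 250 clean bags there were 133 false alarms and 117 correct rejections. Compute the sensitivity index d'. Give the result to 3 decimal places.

d' = 0.399

H = 171/250 = 0.6840
FA = 133/250 = 0.5320
z(H) = 0.4789
z(FA) = 0.0803
d' = z(H) − z(FA) = 0.4789 − 0.0803 = 0.3986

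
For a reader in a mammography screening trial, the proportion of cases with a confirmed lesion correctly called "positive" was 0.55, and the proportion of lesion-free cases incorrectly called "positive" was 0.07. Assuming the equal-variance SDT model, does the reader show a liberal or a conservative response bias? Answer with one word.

z(H) = 0.126, z(FA) = -1.476
c = −½·(z(H) + z(FA)) = 0.675
c > 0 → conservative criterion (biased toward responding “no”).

conservative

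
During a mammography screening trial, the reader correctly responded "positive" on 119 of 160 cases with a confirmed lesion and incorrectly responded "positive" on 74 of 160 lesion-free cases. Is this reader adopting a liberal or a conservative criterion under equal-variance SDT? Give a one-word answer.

z(H) = 0.655, z(FA) = -0.094
c = −½·(z(H) + z(FA)) = -0.2805
c < 0 → liberal criterion (biased toward responding “yes”).

liberal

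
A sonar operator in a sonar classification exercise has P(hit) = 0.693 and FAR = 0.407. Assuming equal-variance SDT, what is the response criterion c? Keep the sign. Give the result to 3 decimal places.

Φ⁻¹(H) = Φ⁻¹(0.693) = 0.5044
Φ⁻¹(FA) = Φ⁻¹(0.407) = -0.2353
c = −½·[z(H) + z(FA)] = −0.5 × (0.5044 + (-0.2353)) = -0.13455

c = -0.135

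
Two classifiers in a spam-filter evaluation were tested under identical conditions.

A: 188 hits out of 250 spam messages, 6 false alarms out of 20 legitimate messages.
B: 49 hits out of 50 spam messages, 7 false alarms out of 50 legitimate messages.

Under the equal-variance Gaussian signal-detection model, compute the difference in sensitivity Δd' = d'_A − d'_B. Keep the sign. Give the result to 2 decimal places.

Δd' = -1.93

A: z(0.7520) = 0.681, z(0.3000) = -0.524, d' = 1.205
B: z(0.9800) = 2.054, z(0.1400) = -1.080, d' = 3.134
Δd' = d'_A − d'_B = 1.205 − 3.134 = -1.929
B has the higher sensitivity.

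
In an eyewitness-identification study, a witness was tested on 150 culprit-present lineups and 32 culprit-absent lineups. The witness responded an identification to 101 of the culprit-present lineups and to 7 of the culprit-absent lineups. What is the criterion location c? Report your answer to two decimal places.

c = 0.16

H = 101/150 = 0.6733
FA = 7/32 = 0.2188
z(H) = z(0.6733) = 0.4490
z(FA) = z(0.2188) = -0.7763
c = −½·[z(H) + z(FA)] = −0.5 × (0.4490 + (-0.7763)) = 0.16365
c > 0: the witness has a conservative response bias.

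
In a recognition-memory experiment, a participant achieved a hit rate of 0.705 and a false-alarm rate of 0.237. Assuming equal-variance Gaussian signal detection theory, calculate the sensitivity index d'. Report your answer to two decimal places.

d' = 1.25

z(0.705) = 0.5388, z(0.237) = -0.7160
d' = z(H) − z(FA) = 0.5388 − (-0.7160) = 1.2548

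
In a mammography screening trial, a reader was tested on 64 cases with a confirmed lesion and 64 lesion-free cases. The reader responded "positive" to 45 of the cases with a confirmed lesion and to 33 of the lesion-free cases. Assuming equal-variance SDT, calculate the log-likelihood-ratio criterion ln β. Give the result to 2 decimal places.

ln β = -0.14

H = 45/64 = 0.7031
FA = 33/64 = 0.5156
Φ⁻¹(H) = 0.533
Φ⁻¹(FA) = 0.039
ln β = −½·[z(H)² − z(FA)²] = −0.5 × (0.284 − 0.002) = -0.141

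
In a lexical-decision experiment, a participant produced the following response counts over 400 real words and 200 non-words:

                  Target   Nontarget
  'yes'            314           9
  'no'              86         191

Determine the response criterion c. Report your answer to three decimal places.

c = 0.453

H = 314/400 = 0.7850
FA = 9/200 = 0.0450
Φ⁻¹(0.7850) = 0.7892, Φ⁻¹(0.0450) = -1.6954
c = −½·[z(H) + z(FA)] = −0.5 × (0.7892 + (-1.6954)) = 0.4531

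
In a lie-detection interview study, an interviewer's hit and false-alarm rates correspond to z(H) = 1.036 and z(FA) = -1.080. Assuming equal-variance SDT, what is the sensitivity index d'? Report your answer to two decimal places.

d' = 2.12

d' = z(H) − z(FA) = 1.036 − (-1.080) = 2.116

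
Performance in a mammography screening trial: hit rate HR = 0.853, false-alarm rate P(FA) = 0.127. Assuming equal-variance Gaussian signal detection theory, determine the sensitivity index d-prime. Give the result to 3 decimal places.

d-prime = 2.190

z(H) = z(0.853) = 1.0494
z(FA) = z(0.127) = -1.1407
d' = z(H) − z(FA) = 1.0494 − (-1.1407) = 2.1901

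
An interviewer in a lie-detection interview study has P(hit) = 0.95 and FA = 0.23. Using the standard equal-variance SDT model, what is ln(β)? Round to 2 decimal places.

ln β = -1.08

Φ⁻¹(0.95) = 1.645, Φ⁻¹(0.23) = -0.739
ln β = −½·[z(H)² − z(FA)²] = −0.5 × (2.706 − 0.546) = -1.080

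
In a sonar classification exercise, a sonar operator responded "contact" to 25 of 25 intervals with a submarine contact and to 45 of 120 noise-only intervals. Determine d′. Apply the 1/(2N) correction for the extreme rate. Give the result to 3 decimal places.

d′ = 2.372

The hit rate is 25/25 = 1, so apply the 1/(2N) correction: H → 1 − 1/(2·25) = 0.98000.
z(H) = z(0.98000) = 2.0537
z(FA) = z(0.37500) = -0.3186
d' = 2.0537 − (-0.3186) = 2.3723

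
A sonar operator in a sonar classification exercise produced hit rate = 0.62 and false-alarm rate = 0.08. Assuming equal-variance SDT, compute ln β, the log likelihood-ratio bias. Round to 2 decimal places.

ln β = 0.94

z(H) = z(0.62) = 0.305
z(FA) = z(0.08) = -1.405
ln β = −½·[z(H)² − z(FA)²] = −0.5 × (0.093 − 1.974) = 0.9405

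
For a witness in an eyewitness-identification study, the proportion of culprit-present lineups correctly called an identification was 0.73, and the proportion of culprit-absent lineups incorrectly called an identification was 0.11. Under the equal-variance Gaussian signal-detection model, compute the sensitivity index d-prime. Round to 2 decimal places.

d-prime = 1.84

Φ⁻¹(0.73) = 0.6128, Φ⁻¹(0.11) = -1.2265
d' = z(H) − z(FA) = 0.6128 − (-1.2265) = 1.8393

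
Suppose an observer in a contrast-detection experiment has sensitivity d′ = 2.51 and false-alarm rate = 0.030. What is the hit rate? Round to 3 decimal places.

hit rate = 0.735

z(false-alarm rate) = z(0.030) = -1.8808
z(H) = z(FA) + d' = -1.8808 + 2.51 = 0.6292
hit rate = Φ(0.6292) = 0.7354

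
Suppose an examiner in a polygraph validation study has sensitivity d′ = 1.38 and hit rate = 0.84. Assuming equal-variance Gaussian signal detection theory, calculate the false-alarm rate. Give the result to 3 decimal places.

z(hit rate) = z(0.84) = 0.9945
z(FA) = z(H) − d' = 0.9945 − 1.38 = -0.3855
false-alarm rate = Φ(-0.3855) = 0.3499

false-alarm rate = 0.350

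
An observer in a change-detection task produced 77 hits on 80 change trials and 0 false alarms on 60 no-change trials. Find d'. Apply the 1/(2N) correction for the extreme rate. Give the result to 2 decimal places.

The false-alarm rate is 0/60 = 0, so apply the 1/(2N) correction: FA → 1/(2·60) = 0.00833.
z(H) = z(0.96250) = 1.780
z(FA) = z(0.00833) = -2.394
d' = 1.780 − (-2.394) = 4.174

d' = 4.17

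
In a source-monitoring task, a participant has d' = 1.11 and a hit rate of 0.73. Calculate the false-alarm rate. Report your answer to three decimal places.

false-alarm rate = 0.310

z(hit rate) = z(0.73) = 0.6128
z(FA) = z(H) − d' = 0.6128 − 1.11 = -0.4972
false-alarm rate = Φ(-0.4972) = 0.3095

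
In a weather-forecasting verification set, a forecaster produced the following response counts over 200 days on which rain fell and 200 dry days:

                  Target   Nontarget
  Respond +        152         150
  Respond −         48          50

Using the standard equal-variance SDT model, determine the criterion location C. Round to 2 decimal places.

H = 152/200 = 0.7600
FA = 150/200 = 0.7500
z(H) = z(0.7600) = 0.7063
z(FA) = z(0.7500) = 0.6745
c = −½·[z(H) + z(FA)] = −0.5 × (0.7063 + 0.6745) = -0.6904
c < 0: the forecaster has a liberal response bias.

C = -0.69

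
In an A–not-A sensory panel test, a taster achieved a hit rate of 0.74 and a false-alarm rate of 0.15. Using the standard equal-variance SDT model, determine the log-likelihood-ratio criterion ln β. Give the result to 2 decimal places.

ln β = 0.33

z(H) = z(0.74) = 0.643
z(FA) = z(0.15) = -1.036
ln β = −½·[z(H)² − z(FA)²] = −0.5 × (0.413 − 1.073) = 0.330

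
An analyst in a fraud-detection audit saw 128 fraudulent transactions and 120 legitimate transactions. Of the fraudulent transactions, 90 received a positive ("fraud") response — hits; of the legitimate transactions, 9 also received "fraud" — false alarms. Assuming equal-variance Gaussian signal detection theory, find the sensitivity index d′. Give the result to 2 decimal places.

H = 90/128 = 0.7031
FA = 9/120 = 0.0750
z(0.7031) = 0.5333, z(0.0750) = -1.4395
d' = z(H) − z(FA) = 0.5333 − (-1.4395) = 1.9728

d′ = 1.97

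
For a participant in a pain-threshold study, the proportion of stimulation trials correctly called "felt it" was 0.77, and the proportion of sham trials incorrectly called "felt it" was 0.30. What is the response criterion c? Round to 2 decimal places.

c = -0.11

z(0.77) = 0.739, z(0.30) = -0.524
c = −½·[z(H) + z(FA)] = −0.5 × (0.739 + (-0.524)) = -0.1075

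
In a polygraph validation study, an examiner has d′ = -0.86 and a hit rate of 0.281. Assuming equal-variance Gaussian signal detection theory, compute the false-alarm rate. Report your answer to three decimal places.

false-alarm rate = 0.610

z(hit rate) = z(0.281) = -0.5799
z(FA) = z(H) − d' = -0.5799 − (-0.86) = 0.2801
false-alarm rate = Φ(0.2801) = 0.6103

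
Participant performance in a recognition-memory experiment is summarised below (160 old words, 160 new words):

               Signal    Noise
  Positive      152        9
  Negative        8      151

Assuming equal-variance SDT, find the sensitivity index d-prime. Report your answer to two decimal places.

H = 152/160 = 0.9500
FA = 9/160 = 0.0563
z(H) = z(0.9500) = 1.6449
z(FA) = z(0.0563) = -1.5866
d' = z(H) − z(FA) = 1.6449 − (-1.5866) = 3.2315

d-prime = 3.23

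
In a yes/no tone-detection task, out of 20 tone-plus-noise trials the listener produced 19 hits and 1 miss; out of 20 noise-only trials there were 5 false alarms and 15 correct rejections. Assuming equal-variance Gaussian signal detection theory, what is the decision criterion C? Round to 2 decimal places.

H = 19/20 = 0.9500
FA = 5/20 = 0.2500
Φ⁻¹(0.9500) = 1.645, Φ⁻¹(0.2500) = -0.674
c = −½·[z(H) + z(FA)] = −0.5 × (1.645 + (-0.674)) = -0.4855

C = -0.49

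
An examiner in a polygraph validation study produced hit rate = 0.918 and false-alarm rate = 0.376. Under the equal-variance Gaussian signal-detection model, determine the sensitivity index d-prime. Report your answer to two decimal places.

z(H) = z(0.918) = 1.392
z(FA) = z(0.376) = -0.316
d' = z(H) − z(FA) = 1.392 − (-0.316) = 1.708

d-prime = 1.71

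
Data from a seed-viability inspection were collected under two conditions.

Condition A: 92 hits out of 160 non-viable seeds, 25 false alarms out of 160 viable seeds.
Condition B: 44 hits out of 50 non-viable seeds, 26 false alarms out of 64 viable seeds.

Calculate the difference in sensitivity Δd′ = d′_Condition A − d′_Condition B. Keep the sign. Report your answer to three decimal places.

Condition A: z(0.5750) = 0.1891, z(0.1562) = -1.0102, d' = 1.1993
Condition B: z(0.8800) = 1.1750, z(0.4062) = -0.2373, d' = 1.4123
Δd' = d'_Condition A − d'_Condition B = 1.1993 − 1.4123 = -0.2130
Condition B has the higher sensitivity.

Δd′ = -0.213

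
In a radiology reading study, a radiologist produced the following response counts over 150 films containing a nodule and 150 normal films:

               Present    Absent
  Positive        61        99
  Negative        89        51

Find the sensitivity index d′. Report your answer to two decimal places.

d′ = -0.65

H = 61/150 = 0.4067
FA = 99/150 = 0.6600
Φ⁻¹(H) = Φ⁻¹(0.4067) = -0.2360
Φ⁻¹(FA) = Φ⁻¹(0.6600) = 0.4125
d' = z(H) − z(FA) = -0.2360 − 0.4125 = -0.6485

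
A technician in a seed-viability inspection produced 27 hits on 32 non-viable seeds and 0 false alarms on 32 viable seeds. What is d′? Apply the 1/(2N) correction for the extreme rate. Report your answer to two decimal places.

d′ = 3.16

The false-alarm rate is 0/32 = 0, so apply the 1/(2N) correction: FA → 1/(2·32) = 0.01562.
z(H) = z(0.84375) = 1.010
z(FA) = z(0.01562) = -2.154
d' = 1.010 − (-2.154) = 3.164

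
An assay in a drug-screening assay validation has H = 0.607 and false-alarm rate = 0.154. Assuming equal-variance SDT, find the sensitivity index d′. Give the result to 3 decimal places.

d′ = 1.291

z(H) = 0.2715
z(FA) = -1.0194
d' = z(H) − z(FA) = 0.2715 − (-1.0194) = 1.2909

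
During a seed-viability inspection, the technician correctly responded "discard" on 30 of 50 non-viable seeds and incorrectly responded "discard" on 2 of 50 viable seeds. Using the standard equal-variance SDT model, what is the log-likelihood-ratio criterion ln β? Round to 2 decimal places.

H = 30/50 = 0.6000
FA = 2/50 = 0.0400
z(0.6000) = 0.253, z(0.0400) = -1.751
ln β = −½·[z(H)² − z(FA)²] = −0.5 × (0.064 − 3.066) = 1.501

ln β = 1.50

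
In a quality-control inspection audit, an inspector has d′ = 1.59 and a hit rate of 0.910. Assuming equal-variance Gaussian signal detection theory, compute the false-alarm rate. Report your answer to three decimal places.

false-alarm rate = 0.402

z(hit rate) = z(0.910) = 1.3408
z(FA) = z(H) − d' = 1.3408 − 1.59 = -0.2492
false-alarm rate = Φ(-0.2492) = 0.4016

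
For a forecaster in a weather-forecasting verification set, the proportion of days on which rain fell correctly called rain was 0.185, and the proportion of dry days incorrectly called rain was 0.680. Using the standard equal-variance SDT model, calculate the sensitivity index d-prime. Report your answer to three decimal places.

z(0.185) = -0.8965, z(0.680) = 0.4677
d' = z(H) − z(FA) = -0.8965 − 0.4677 = -1.3642

d-prime = -1.364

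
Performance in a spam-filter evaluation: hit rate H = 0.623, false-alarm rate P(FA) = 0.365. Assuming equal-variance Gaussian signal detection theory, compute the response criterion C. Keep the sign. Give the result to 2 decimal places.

z(0.623) = 0.3134, z(0.365) = -0.3451
c = −½·[z(H) + z(FA)] = −0.5 × (0.3134 + (-0.3451)) = 0.01585
c > 0: the classifier has a conservative response bias.

C = 0.02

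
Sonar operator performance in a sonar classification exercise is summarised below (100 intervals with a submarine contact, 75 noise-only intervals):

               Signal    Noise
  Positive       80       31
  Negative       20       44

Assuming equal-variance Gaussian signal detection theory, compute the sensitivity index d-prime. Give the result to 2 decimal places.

d-prime = 1.06

H = 80/100 = 0.8000
FA = 31/75 = 0.4133
z(H) = 0.8416
z(FA) = -0.2191
d' = z(H) − z(FA) = 0.8416 − (-0.2191) = 1.0607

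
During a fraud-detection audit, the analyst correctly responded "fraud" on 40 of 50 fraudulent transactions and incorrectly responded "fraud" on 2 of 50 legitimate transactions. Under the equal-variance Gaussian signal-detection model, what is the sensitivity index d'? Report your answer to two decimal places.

H = 40/50 = 0.8000
FA = 2/50 = 0.0400
z(H) = z(0.8000) = 0.8416
z(FA) = z(0.0400) = -1.7507
d' = z(H) − z(FA) = 0.8416 − (-1.7507) = 2.5923

d' = 2.59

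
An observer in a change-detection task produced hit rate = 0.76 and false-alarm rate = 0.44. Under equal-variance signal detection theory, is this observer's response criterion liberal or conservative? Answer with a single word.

z(H) = 0.706, z(FA) = -0.151
c = −½·(z(H) + z(FA)) = -0.2775
c < 0 → liberal criterion (biased toward responding “yes”).

liberal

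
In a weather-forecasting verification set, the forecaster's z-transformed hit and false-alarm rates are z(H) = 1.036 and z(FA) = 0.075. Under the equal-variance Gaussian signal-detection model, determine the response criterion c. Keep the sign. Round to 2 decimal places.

c = −½·[z(H) + z(FA)] = −½·(1.036 + 0.075) = -0.5555
c < 0: the forecaster has a liberal response bias.

c = -0.56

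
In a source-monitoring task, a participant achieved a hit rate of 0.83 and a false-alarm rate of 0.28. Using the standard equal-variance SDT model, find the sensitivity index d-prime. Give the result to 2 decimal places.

d-prime = 1.54

Φ⁻¹(0.83) = 0.954, Φ⁻¹(0.28) = -0.583
d' = z(H) − z(FA) = 0.954 − (-0.583) = 1.537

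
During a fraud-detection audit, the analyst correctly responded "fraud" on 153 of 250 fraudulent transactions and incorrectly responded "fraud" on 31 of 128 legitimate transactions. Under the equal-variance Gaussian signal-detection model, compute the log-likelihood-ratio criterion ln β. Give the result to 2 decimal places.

H = 153/250 = 0.6120
FA = 31/128 = 0.2422
z(H) = 0.285
z(FA) = -0.699
ln β = −½·[z(H)² − z(FA)²] = −0.5 × (0.081 − 0.489) = 0.204

ln β = 0.20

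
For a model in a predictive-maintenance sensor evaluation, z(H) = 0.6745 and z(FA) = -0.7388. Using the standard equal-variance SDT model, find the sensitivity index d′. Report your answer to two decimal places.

d′ = 1.41

d' = z(H) − z(FA) = 0.6745 − (-0.7388) = 1.4133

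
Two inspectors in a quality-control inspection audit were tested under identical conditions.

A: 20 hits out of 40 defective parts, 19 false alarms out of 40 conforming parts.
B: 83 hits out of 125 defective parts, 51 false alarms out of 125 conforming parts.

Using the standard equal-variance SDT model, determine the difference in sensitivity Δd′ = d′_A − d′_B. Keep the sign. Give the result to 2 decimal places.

Δd′ = -0.59

A: z(0.5000) = 0.000, z(0.4750) = -0.063, d' = 0.063
B: z(0.6640) = 0.423, z(0.4080) = -0.233, d' = 0.656
Δd' = d'_A − d'_B = 0.063 − 0.656 = -0.593
B has the higher sensitivity.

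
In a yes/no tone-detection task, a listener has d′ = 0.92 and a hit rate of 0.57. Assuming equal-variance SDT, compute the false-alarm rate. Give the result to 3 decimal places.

z(hit rate) = z(0.57) = 0.1764
z(FA) = z(H) − d' = 0.1764 − 0.92 = -0.7436
false-alarm rate = Φ(-0.7436) = 0.2286

false-alarm rate = 0.229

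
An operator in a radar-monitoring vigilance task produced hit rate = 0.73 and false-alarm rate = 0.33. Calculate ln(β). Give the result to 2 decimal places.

z(0.73) = 0.613, z(0.33) = -0.440
ln β = −½·[z(H)² − z(FA)²] = −0.5 × (0.376 − 0.194) = -0.091

ln β = -0.09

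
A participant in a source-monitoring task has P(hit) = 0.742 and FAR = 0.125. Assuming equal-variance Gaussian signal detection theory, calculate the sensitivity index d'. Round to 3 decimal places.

Φ⁻¹(H) = Φ⁻¹(0.742) = 0.6495
Φ⁻¹(FA) = Φ⁻¹(0.125) = -1.1503
d' = z(H) − z(FA) = 0.6495 − (-1.1503) = 1.7998

d' = 1.800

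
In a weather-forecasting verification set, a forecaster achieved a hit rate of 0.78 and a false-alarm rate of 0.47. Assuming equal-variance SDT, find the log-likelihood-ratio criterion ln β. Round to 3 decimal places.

Φ⁻¹(0.78) = 0.7722, Φ⁻¹(0.47) = -0.0753
ln β = −½·[z(H)² − z(FA)²] = −0.5 × (0.5963 − 0.0057) = -0.2953

ln β = -0.295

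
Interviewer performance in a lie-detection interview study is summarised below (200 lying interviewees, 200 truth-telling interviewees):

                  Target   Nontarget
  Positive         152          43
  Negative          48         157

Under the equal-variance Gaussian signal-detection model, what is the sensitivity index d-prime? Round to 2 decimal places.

H = 152/200 = 0.7600
FA = 43/200 = 0.2150
z(0.7600) = 0.7063, z(0.2150) = -0.7892
d' = z(H) − z(FA) = 0.7063 − (-0.7892) = 1.4955

d-prime = 1.50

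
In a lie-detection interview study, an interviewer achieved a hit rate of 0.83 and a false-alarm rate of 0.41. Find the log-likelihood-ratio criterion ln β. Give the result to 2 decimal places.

ln β = -0.43

z(H) = z(0.83) = 0.954
z(FA) = z(0.41) = -0.228
ln β = −½·[z(H)² − z(FA)²] = −0.5 × (0.910 − 0.052) = -0.429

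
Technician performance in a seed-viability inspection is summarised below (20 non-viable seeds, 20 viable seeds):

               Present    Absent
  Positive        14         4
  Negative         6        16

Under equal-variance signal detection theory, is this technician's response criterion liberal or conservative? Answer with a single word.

conservative

z(H) = 0.524, z(FA) = -0.842
c = −½·(z(H) + z(FA)) = 0.159
c > 0 → conservative criterion (biased toward responding “no”).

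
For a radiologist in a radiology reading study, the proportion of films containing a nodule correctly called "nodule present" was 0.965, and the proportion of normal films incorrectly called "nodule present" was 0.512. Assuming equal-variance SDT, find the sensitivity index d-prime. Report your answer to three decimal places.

z(H) = z(0.965) = 1.8119
z(FA) = z(0.512) = 0.0301
d' = z(H) − z(FA) = 1.8119 − 0.0301 = 1.7818

d-prime = 1.782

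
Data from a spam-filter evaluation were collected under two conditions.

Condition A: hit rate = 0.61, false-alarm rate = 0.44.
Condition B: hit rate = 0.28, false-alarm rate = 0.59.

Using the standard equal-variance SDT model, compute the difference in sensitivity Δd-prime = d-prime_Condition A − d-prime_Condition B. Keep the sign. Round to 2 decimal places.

Δd-prime = 1.24

Condition A: z(0.61) = 0.279, z(0.44) = -0.151, d' = 0.430
Condition B: z(0.28) = -0.583, z(0.59) = 0.228, d' = -0.811
Δd' = d'_Condition A − d'_Condition B = 0.430 − (-0.811) = 1.241
Condition A has the higher sensitivity.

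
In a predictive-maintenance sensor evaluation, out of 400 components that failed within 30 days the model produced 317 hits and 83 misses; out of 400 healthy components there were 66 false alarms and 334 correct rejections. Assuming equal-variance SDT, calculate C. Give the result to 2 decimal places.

C = 0.08

H = 317/400 = 0.7925
FA = 66/400 = 0.1650
z(H) = z(0.7925) = 0.815
z(FA) = z(0.1650) = -0.974
c = −½·[z(H) + z(FA)] = −0.5 × (0.815 + (-0.974)) = 0.0795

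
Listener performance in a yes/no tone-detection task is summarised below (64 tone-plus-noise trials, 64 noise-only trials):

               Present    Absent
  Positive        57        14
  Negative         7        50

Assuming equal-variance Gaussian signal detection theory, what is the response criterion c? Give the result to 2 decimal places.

c = -0.23

H = 57/64 = 0.8906
FA = 14/64 = 0.2188
z(0.8906) = 1.2297, z(0.2188) = -0.7763
c = −½·[z(H) + z(FA)] = −0.5 × (1.2297 + (-0.7763)) = -0.2267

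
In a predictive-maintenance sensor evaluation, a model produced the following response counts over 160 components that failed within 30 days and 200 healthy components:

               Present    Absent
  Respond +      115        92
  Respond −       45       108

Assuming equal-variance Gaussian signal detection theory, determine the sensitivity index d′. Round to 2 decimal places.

H = 115/160 = 0.7188
FA = 92/200 = 0.4600
z(H) = z(0.7188) = 0.5793
z(FA) = z(0.4600) = -0.1004
d' = z(H) − z(FA) = 0.5793 − (-0.1004) = 0.6797

d′ = 0.68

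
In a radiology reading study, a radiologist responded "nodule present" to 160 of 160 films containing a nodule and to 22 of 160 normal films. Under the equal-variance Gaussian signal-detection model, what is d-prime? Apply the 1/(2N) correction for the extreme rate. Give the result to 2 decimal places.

d-prime = 3.83

The hit rate is 160/160 = 1, so apply the 1/(2N) correction: H → 1 − 1/(2·160) = 0.99687.
z(H) = z(0.99687) = 2.734
z(FA) = z(0.13750) = -1.092
d' = 2.734 − (-1.092) = 3.826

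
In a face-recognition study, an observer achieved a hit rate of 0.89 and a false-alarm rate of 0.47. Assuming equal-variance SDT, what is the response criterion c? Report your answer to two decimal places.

Φ⁻¹(H) = Φ⁻¹(0.89) = 1.227
Φ⁻¹(FA) = Φ⁻¹(0.47) = -0.075
c = −½·[z(H) + z(FA)] = −0.5 × (1.227 + (-0.075)) = -0.576

c = -0.58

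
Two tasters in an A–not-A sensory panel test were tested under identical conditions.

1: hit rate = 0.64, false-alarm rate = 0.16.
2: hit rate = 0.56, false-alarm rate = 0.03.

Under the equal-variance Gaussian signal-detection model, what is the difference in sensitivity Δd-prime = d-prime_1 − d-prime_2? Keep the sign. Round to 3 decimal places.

Δd-prime = -0.679

1: z(0.64) = 0.3585, z(0.16) = -0.9945, d' = 1.3530
2: z(0.56) = 0.1510, z(0.03) = -1.8808, d' = 2.0318
Δd' = d'_1 − d'_2 = 1.3530 − 2.0318 = -0.6788
2 has the higher sensitivity.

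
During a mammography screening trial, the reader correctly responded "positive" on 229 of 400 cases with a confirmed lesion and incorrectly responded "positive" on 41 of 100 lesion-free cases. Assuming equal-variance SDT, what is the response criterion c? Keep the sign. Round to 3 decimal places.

c = 0.022

H = 229/400 = 0.5725
FA = 41/100 = 0.4100
Φ⁻¹(H) = Φ⁻¹(0.5725) = 0.1827
Φ⁻¹(FA) = Φ⁻¹(0.4100) = -0.2275
c = −½·[z(H) + z(FA)] = −0.5 × (0.1827 + (-0.2275)) = 0.0224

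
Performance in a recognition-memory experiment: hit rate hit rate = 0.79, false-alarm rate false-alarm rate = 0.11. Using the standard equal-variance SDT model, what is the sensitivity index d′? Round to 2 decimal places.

d′ = 2.03

z(H) = z(0.79) = 0.8064
z(FA) = z(0.11) = -1.2265
d' = z(H) − z(FA) = 0.8064 − (-1.2265) = 2.0329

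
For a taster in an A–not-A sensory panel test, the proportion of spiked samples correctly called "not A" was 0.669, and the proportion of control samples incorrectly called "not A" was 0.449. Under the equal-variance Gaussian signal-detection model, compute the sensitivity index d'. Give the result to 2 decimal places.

z(H) = z(0.669) = 0.4372
z(FA) = z(0.449) = -0.1282
d' = z(H) − z(FA) = 0.4372 − (-0.1282) = 0.5654

d' = 0.57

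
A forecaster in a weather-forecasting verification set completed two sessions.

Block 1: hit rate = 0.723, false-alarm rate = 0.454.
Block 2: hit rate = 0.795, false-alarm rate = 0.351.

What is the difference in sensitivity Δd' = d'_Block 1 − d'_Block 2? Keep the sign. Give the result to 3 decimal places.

Δd' = -0.499

Block 1: z(0.723) = 0.5918, z(0.454) = -0.1156, d' = 0.7074
Block 2: z(0.795) = 0.8239, z(0.351) = -0.3826, d' = 1.2065
Δd' = d'_Block 1 − d'_Block 2 = 0.7074 − 1.2065 = -0.4991
Block 2 has the higher sensitivity.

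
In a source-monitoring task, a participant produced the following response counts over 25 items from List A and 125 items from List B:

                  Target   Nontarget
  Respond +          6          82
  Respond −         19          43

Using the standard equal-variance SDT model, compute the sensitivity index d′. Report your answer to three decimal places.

H = 6/25 = 0.2400
FA = 82/125 = 0.6560
Φ⁻¹(H) = Φ⁻¹(0.2400) = -0.7063
Φ⁻¹(FA) = Φ⁻¹(0.6560) = 0.4016
d' = z(H) − z(FA) = -0.7063 − 0.4016 = -1.1079

d′ = -1.108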